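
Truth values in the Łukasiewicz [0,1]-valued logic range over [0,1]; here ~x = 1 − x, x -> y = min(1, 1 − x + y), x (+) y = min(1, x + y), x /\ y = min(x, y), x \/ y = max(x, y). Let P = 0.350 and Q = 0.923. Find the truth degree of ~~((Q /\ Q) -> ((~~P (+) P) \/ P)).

0.777

Q /\ Q = min(0.923, 0.923) = 0.923
~P = 1 − 0.350 = 0.650
~~P = 1 − 0.650 = 0.350
~~P (+) P = min(1, 0.350 + 0.350) = min(1, 0.700) = 0.700
(~~P (+) P) \/ P = max(0.700, 0.350) = 0.700
(Q /\ Q) -> ((~~P (+) P) \/ P) = min(1, 1 − 0.923 + 0.700) = min(1, 0.777) = 0.777
~((Q /\ Q) -> ((~~P (+) P) \/ P)) = 1 − 0.777 = 0.223
~~((Q /\ Q) -> ((~~P (+) P) \/ P)) = 1 − 0.223 = 0.777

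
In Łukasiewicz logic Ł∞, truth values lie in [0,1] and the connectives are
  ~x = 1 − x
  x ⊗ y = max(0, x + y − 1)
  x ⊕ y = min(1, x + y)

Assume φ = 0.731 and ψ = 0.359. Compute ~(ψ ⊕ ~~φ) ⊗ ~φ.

~φ = 1 − 0.731 = 0.269
~~φ = 1 − 0.269 = 0.731
ψ ⊕ ~~φ = min(1, 0.359 + 0.731) = min(1, 1.090) = 1.000
~(ψ ⊕ ~~φ) = 1 − 1.000 = 0.000
~(ψ ⊕ ~~φ) ⊗ ~φ = max(0, 0.000 + 0.269 − 1) = max(0, -0.731) = 0.000

0.000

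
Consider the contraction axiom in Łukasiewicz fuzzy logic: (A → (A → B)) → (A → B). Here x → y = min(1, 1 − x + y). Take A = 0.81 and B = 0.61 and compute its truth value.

0.81

A → B = min(1, 1 − 0.81 + 0.61) = min(1, 0.80) = 0.80
A → (A → B) = min(1, 1 − 0.81 + 0.80) = min(1, 0.99) = 0.99
(A → (A → B)) → (A → B) = min(1, 1 − 0.99 + 0.80) = min(1, 0.81) = 0.81
(The value 0.81 < 1 shows this instance is not satisfied; fails in Ł∞ (the t-norm is not idempotent).)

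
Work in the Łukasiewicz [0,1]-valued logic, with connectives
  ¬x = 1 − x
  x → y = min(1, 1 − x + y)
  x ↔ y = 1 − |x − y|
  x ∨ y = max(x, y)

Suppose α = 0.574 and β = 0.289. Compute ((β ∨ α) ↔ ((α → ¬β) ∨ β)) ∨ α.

0.574

β ∨ α = max(0.289, 0.574) = 0.574
¬β = 1 − 0.289 = 0.711
α → ¬β = min(1, 1 − 0.574 + 0.711) = min(1, 1.137) = 1.000
(α → ¬β) ∨ β = max(1.000, 0.289) = 1.000
(β ∨ α) ↔ ((α → ¬β) ∨ β) = 1 − |0.574 − 1.000| = 1 − 0.426 = 0.574
((β ∨ α) ↔ ((α → ¬β) ∨ β)) ∨ α = max(0.574, 0.574) = 0.574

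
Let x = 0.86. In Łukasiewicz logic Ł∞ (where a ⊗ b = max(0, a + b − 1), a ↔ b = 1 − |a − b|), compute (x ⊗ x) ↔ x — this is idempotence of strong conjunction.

x ⊗ x = max(0, 0.86 + 0.86 − 1) = max(0, 0.72) = 0.72
(x ⊗ x) ↔ x = 1 − |0.72 − 0.86| = 1 − 0.14 = 0.86
(The value 0.86 < 1 shows this instance is not satisfied; fails in Ł∞ since a ⊗ a = max(0, 2a−1) ≠ a in general.)

0.86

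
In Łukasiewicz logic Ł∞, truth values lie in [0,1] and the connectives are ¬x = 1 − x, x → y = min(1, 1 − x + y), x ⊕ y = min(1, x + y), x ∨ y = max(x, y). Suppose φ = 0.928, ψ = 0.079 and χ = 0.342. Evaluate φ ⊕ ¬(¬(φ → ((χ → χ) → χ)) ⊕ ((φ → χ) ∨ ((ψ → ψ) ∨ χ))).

χ → χ = min(1, 1 − 0.342 + 0.342) = min(1, 1.000) = 1.000
(χ → χ) → χ = min(1, 1 − 1.000 + 0.342) = min(1, 0.342) = 0.342
φ → ((χ → χ) → χ) = min(1, 1 − 0.928 + 0.342) = min(1, 0.414) = 0.414
¬(φ → ((χ → χ) → χ)) = 1 − 0.414 = 0.586
φ → χ = min(1, 1 − 0.928 + 0.342) = min(1, 0.414) = 0.414
ψ → ψ = min(1, 1 − 0.079 + 0.079) = min(1, 1.000) = 1.000
(ψ → ψ) ∨ χ = max(1.000, 0.342) = 1.000
(φ → χ) ∨ ((ψ → ψ) ∨ χ) = max(0.414, 1.000) = 1.000
¬(φ → ((χ → χ) → χ)) ⊕ ((φ → χ) ∨ ((ψ → ψ) ∨ χ)) = min(1, 0.586 + 1.000) = min(1, 1.586) = 1.000
¬(¬(φ → ((χ → χ) → χ)) ⊕ ((φ → χ) ∨ ((ψ → ψ) ∨ χ))) = 1 − 1.000 = 0.000
φ ⊕ ¬(¬(φ → ((χ → χ) → χ)) ⊕ ((φ → χ) ∨ ((ψ → ψ) ∨ χ))) = min(1, 0.928 + 0.000) = min(1, 0.928) = 0.928

0.928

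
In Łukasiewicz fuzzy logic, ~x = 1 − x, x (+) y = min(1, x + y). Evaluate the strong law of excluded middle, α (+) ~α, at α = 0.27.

1.00

~α = 1 − 0.27 = 0.73
α (+) ~α = min(1, 0.27 + 0.73) = min(1, 1.00) = 1.00
(As expected: always 1 in Ł∞ since a ⊕ (1−a) = 1.)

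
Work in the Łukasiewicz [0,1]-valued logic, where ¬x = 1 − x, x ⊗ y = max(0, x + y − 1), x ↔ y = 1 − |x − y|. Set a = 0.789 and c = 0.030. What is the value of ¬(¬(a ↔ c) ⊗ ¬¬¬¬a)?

0.452

a ↔ c = 1 − |0.789 − 0.030| = 1 − 0.759 = 0.241
¬(a ↔ c) = 1 − 0.241 = 0.759
¬a = 1 − 0.789 = 0.211
¬¬a = 1 − 0.211 = 0.789
¬¬¬a = 1 − 0.789 = 0.211
¬¬¬¬a = 1 − 0.211 = 0.789
¬(a ↔ c) ⊗ ¬¬¬¬a = max(0, 0.759 + 0.789 − 1) = max(0, 0.548) = 0.548
¬(¬(a ↔ c) ⊗ ¬¬¬¬a) = 1 − 0.548 = 0.452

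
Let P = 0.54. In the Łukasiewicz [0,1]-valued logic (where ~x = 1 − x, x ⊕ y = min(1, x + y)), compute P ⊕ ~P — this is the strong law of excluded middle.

1.00

~P = 1 − 0.54 = 0.46
P ⊕ ~P = min(1, 0.54 + 0.46) = min(1, 1.00) = 1.00
(As expected: always 1 in Ł∞ since a ⊕ (1−a) = 1.)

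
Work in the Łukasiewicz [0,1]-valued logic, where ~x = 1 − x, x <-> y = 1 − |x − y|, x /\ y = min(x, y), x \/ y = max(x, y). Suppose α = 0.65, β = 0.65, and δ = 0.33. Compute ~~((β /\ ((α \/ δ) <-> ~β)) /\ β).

0.65

α \/ δ = max(0.65, 0.33) = 0.65
~β = 1 − 0.65 = 0.35
(α \/ δ) <-> ~β = 1 − |0.65 − 0.35| = 1 − 0.30 = 0.70
β /\ ((α \/ δ) <-> ~β) = min(0.65, 0.70) = 0.65
(β /\ ((α \/ δ) <-> ~β)) /\ β = min(0.65, 0.65) = 0.65
~((β /\ ((α \/ δ) <-> ~β)) /\ β) = 1 − 0.65 = 0.35
~~((β /\ ((α \/ δ) <-> ~β)) /\ β) = 1 − 0.35 = 0.65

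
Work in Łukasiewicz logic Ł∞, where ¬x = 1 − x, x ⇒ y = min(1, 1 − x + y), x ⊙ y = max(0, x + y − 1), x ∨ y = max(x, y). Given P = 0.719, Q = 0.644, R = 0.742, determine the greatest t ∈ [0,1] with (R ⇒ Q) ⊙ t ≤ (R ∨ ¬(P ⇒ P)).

0.840

R ⇒ Q = min(1, 1 − 0.742 + 0.644) = min(1, 0.902) = 0.902
So the left factor is R ⇒ Q = 0.902.
P ⇒ P = min(1, 1 − 0.719 + 0.719) = min(1, 1.000) = 1.000
¬(P ⇒ P) = 1 − 1.000 = 0.000
R ∨ ¬(P ⇒ P) = max(0.742, 0.000) = 0.742
So the right-hand bound is R ∨ ¬(P ⇒ P) = 0.742.
The residuum of the Łukasiewicz t-norm gives the supremum: min(1, 1 − 0.902 + 0.742).
1 − 0.902 + 0.742 = 0.840, so t = min(1, 0.840) = 0.840.
Check: 0.902 ⊙ 0.840 = max(0, 0.742) = 0.742 ≤ 0.742.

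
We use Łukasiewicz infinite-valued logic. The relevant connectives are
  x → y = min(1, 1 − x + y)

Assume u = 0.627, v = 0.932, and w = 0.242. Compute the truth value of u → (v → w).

v → w = min(1, 1 − 0.932 + 0.242) = min(1, 0.310) = 0.310
u → (v → w) = min(1, 1 − 0.627 + 0.310) = min(1, 0.683) = 0.683

0.683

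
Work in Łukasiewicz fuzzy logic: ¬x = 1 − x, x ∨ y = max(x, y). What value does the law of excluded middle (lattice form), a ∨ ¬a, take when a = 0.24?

¬a = 1 − 0.24 = 0.76
a ∨ ¬a = max(0.24, 0.76) = 0.76
(The value 0.76 < 1 shows this instance is not satisfied; not a Ł∞-tautology — its value is max(a, 1−a).)

0.76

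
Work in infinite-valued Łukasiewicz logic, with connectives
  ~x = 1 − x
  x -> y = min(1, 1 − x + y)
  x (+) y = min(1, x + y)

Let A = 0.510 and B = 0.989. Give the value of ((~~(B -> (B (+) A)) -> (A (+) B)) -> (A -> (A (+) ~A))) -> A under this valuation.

B (+) A = min(1, 0.989 + 0.510) = min(1, 1.499) = 1.000
B -> (B (+) A) = min(1, 1 − 0.989 + 1.000) = min(1, 1.011) = 1.000
~(B -> (B (+) A)) = 1 − 1.000 = 0.000
~~(B -> (B (+) A)) = 1 − 0.000 = 1.000
A (+) B = min(1, 0.510 + 0.989) = min(1, 1.499) = 1.000
~~(B -> (B (+) A)) -> (A (+) B) = min(1, 1 − 1.000 + 1.000) = min(1, 1.000) = 1.000
~A = 1 − 0.510 = 0.490
A (+) ~A = min(1, 0.510 + 0.490) = min(1, 1.000) = 1.000
A -> (A (+) ~A) = min(1, 1 − 0.510 + 1.000) = min(1, 1.490) = 1.000
(~~(B -> (B (+) A)) -> (A (+) B)) -> (A -> (A (+) ~A)) = min(1, 1 − 1.000 + 1.000) = min(1, 1.000) = 1.000
((~~(B -> (B (+) A)) -> (A (+) B)) -> (A -> (A (+) ~A))) -> A = min(1, 1 − 1.000 + 0.510) = min(1, 0.510) = 0.510

0.510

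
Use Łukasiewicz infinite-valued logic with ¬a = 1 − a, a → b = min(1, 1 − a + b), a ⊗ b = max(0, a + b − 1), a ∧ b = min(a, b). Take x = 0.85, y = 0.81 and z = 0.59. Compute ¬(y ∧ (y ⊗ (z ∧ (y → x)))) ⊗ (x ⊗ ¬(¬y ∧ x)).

0.26

y → x = min(1, 1 − 0.81 + 0.85) = min(1, 1.04) = 1.00
z ∧ (y → x) = min(0.59, 1.00) = 0.59
y ⊗ (z ∧ (y → x)) = max(0, 0.81 + 0.59 − 1) = max(0, 0.40) = 0.40
y ∧ (y ⊗ (z ∧ (y → x))) = min(0.81, 0.40) = 0.40
¬(y ∧ (y ⊗ (z ∧ (y → x)))) = 1 − 0.40 = 0.60
¬y = 1 − 0.81 = 0.19
¬y ∧ x = min(0.19, 0.85) = 0.19
¬(¬y ∧ x) = 1 − 0.19 = 0.81
x ⊗ ¬(¬y ∧ x) = max(0, 0.85 + 0.81 − 1) = max(0, 0.66) = 0.66
¬(y ∧ (y ⊗ (z ∧ (y → x)))) ⊗ (x ⊗ ¬(¬y ∧ x)) = max(0, 0.60 + 0.66 − 1) = max(0, 0.26) = 0.26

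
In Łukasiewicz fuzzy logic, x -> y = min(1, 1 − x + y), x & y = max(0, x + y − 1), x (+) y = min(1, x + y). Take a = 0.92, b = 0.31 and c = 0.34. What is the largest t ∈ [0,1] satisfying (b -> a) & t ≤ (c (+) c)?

0.68

b -> a = min(1, 1 − 0.31 + 0.92) = min(1, 1.61) = 1.00
So the left factor is b -> a = 1.00.
c (+) c = min(1, 0.34 + 0.34) = min(1, 0.68) = 0.68
So the right-hand bound is c (+) c = 0.68.
The residuum of the Łukasiewicz t-norm gives the supremum: min(1, 1 − 1.00 + 0.68).
1 − 1.00 + 0.68 = 0.68, so t = min(1, 0.68) = 0.68.
Check: 1.00 & 0.68 = max(0, 0.68) = 0.68 ≤ 0.68.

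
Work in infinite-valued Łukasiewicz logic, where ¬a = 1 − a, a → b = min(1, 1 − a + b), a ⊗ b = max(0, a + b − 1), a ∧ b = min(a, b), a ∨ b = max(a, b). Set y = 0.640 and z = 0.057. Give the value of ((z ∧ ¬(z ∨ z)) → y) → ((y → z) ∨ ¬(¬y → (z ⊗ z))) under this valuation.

0.417

z ∨ z = max(0.057, 0.057) = 0.057
¬(z ∨ z) = 1 − 0.057 = 0.943
z ∧ ¬(z ∨ z) = min(0.057, 0.943) = 0.057
(z ∧ ¬(z ∨ z)) → y = min(1, 1 − 0.057 + 0.640) = min(1, 1.583) = 1.000
y → z = min(1, 1 − 0.640 + 0.057) = min(1, 0.417) = 0.417
¬y = 1 − 0.640 = 0.360
z ⊗ z = max(0, 0.057 + 0.057 − 1) = max(0, -0.886) = 0.000
¬y → (z ⊗ z) = min(1, 1 − 0.360 + 0.000) = min(1, 0.640) = 0.640
¬(¬y → (z ⊗ z)) = 1 − 0.640 = 0.360
(y → z) ∨ ¬(¬y → (z ⊗ z)) = max(0.417, 0.360) = 0.417
((z ∧ ¬(z ∨ z)) → y) → ((y → z) ∨ ¬(¬y → (z ⊗ z))) = min(1, 1 − 1.000 + 0.417) = min(1, 0.417) = 0.417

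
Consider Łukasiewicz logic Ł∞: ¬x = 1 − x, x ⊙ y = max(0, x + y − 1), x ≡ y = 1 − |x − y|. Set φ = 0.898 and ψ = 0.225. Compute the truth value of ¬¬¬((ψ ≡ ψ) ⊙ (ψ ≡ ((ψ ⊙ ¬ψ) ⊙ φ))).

ψ ≡ ψ = 1 − |0.225 − 0.225| = 1 − 0.000 = 1.000
¬ψ = 1 − 0.225 = 0.775
ψ ⊙ ¬ψ = max(0, 0.225 + 0.775 − 1) = max(0, 0.000) = 0.000
(ψ ⊙ ¬ψ) ⊙ φ = max(0, 0.000 + 0.898 − 1) = max(0, -0.102) = 0.000
ψ ≡ ((ψ ⊙ ¬ψ) ⊙ φ) = 1 − |0.225 − 0.000| = 1 − 0.225 = 0.775
(ψ ≡ ψ) ⊙ (ψ ≡ ((ψ ⊙ ¬ψ) ⊙ φ)) = max(0, 1.000 + 0.775 − 1) = max(0, 0.775) = 0.775
¬((ψ ≡ ψ) ⊙ (ψ ≡ ((ψ ⊙ ¬ψ) ⊙ φ))) = 1 − 0.775 = 0.225
¬¬((ψ ≡ ψ) ⊙ (ψ ≡ ((ψ ⊙ ¬ψ) ⊙ φ))) = 1 − 0.225 = 0.775
¬¬¬((ψ ≡ ψ) ⊙ (ψ ≡ ((ψ ⊙ ¬ψ) ⊙ φ))) = 1 − 0.775 = 0.225

0.225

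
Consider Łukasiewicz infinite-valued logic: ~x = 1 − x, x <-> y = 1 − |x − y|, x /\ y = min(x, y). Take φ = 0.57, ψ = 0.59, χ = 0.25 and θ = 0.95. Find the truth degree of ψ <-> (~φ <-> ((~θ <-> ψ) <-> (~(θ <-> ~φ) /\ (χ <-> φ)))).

~φ = 1 − 0.57 = 0.43
~θ = 1 − 0.95 = 0.05
~θ <-> ψ = 1 − |0.05 − 0.59| = 1 − 0.54 = 0.46
θ <-> ~φ = 1 − |0.95 − 0.43| = 1 − 0.52 = 0.48
~(θ <-> ~φ) = 1 − 0.48 = 0.52
χ <-> φ = 1 − |0.25 − 0.57| = 1 − 0.32 = 0.68
~(θ <-> ~φ) /\ (χ <-> φ) = min(0.52, 0.68) = 0.52
(~θ <-> ψ) <-> (~(θ <-> ~φ) /\ (χ <-> φ)) = 1 − |0.46 − 0.52| = 1 − 0.06 = 0.94
~φ <-> ((~θ <-> ψ) <-> (~(θ <-> ~φ) /\ (χ <-> φ))) = 1 − |0.43 − 0.94| = 1 − 0.51 = 0.49
ψ <-> (~φ <-> ((~θ <-> ψ) <-> (~(θ <-> ~φ) /\ (χ <-> φ)))) = 1 − |0.59 − 0.49| = 1 − 0.10 = 0.90

0.90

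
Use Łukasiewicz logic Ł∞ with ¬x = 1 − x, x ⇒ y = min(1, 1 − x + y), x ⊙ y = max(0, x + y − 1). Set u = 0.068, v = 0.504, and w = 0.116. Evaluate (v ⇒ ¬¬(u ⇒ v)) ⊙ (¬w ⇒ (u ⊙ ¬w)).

u ⇒ v = min(1, 1 − 0.068 + 0.504) = min(1, 1.436) = 1.000
¬(u ⇒ v) = 1 − 1.000 = 0.000
¬¬(u ⇒ v) = 1 − 0.000 = 1.000
v ⇒ ¬¬(u ⇒ v) = min(1, 1 − 0.504 + 1.000) = min(1, 1.496) = 1.000
¬w = 1 − 0.116 = 0.884
u ⊙ ¬w = max(0, 0.068 + 0.884 − 1) = max(0, -0.048) = 0.000
¬w ⇒ (u ⊙ ¬w) = min(1, 1 − 0.884 + 0.000) = min(1, 0.116) = 0.116
(v ⇒ ¬¬(u ⇒ v)) ⊙ (¬w ⇒ (u ⊙ ¬w)) = max(0, 1.000 + 0.116 − 1) = max(0, 0.116) = 0.116

0.116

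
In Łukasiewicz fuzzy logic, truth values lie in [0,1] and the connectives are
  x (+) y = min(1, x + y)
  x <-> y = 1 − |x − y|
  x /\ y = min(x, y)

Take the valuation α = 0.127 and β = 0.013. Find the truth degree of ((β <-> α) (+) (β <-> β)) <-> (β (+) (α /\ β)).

0.026

β <-> α = 1 − |0.013 − 0.127| = 1 − 0.114 = 0.886
β <-> β = 1 − |0.013 − 0.013| = 1 − 0.000 = 1.000
(β <-> α) (+) (β <-> β) = min(1, 0.886 + 1.000) = min(1, 1.886) = 1.000
α /\ β = min(0.127, 0.013) = 0.013
β (+) (α /\ β) = min(1, 0.013 + 0.013) = min(1, 0.026) = 0.026
((β <-> α) (+) (β <-> β)) <-> (β (+) (α /\ β)) = 1 − |1.000 − 0.026| = 1 − 0.974 = 0.026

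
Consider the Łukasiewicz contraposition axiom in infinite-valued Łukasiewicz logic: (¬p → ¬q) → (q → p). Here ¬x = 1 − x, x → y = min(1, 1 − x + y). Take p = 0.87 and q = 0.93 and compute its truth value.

¬p = 1 − 0.87 = 0.13
¬q = 1 − 0.93 = 0.07
¬p → ¬q = min(1, 1 − 0.13 + 0.07) = min(1, 0.94) = 0.94
q → p = min(1, 1 − 0.93 + 0.87) = min(1, 0.94) = 0.94
(¬p → ¬q) → (q → p) = min(1, 1 − 0.94 + 0.94) = min(1, 1.00) = 1.00
(As expected: an axiom of Ł∞, always 1.)

1.00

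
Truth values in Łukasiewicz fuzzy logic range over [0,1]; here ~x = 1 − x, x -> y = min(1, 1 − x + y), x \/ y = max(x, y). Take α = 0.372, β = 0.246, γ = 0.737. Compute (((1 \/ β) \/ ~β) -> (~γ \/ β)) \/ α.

0.372

1 \/ β = max(1.000, 0.246) = 1.000
~β = 1 − 0.246 = 0.754
(1 \/ β) \/ ~β = max(1.000, 0.754) = 1.000
~γ = 1 − 0.737 = 0.263
~γ \/ β = max(0.263, 0.246) = 0.263
((1 \/ β) \/ ~β) -> (~γ \/ β) = min(1, 1 − 1.000 + 0.263) = min(1, 0.263) = 0.263
(((1 \/ β) \/ ~β) -> (~γ \/ β)) \/ α = max(0.263, 0.372) = 0.372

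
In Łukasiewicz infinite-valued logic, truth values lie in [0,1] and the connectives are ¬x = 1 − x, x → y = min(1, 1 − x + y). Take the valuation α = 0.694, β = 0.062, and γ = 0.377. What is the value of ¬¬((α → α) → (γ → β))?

0.685

α → α = min(1, 1 − 0.694 + 0.694) = min(1, 1.000) = 1.000
γ → β = min(1, 1 − 0.377 + 0.062) = min(1, 0.685) = 0.685
(α → α) → (γ → β) = min(1, 1 − 1.000 + 0.685) = min(1, 0.685) = 0.685
¬((α → α) → (γ → β)) = 1 − 0.685 = 0.315
¬¬((α → α) → (γ → β)) = 1 − 0.315 = 0.685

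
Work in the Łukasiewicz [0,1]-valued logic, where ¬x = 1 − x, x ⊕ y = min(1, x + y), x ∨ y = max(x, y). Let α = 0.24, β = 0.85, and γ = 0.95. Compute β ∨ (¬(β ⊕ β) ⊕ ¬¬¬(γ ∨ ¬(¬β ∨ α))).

0.85

β ⊕ β = min(1, 0.85 + 0.85) = min(1, 1.70) = 1.00
¬(β ⊕ β) = 1 − 1.00 = 0.00
¬β = 1 − 0.85 = 0.15
¬β ∨ α = max(0.15, 0.24) = 0.24
¬(¬β ∨ α) = 1 − 0.24 = 0.76
γ ∨ ¬(¬β ∨ α) = max(0.95, 0.76) = 0.95
¬(γ ∨ ¬(¬β ∨ α)) = 1 − 0.95 = 0.05
¬¬(γ ∨ ¬(¬β ∨ α)) = 1 − 0.05 = 0.95
¬¬¬(γ ∨ ¬(¬β ∨ α)) = 1 − 0.95 = 0.05
¬(β ⊕ β) ⊕ ¬¬¬(γ ∨ ¬(¬β ∨ α)) = min(1, 0.00 + 0.05) = min(1, 0.05) = 0.05
β ∨ (¬(β ⊕ β) ⊕ ¬¬¬(γ ∨ ¬(¬β ∨ α))) = max(0.85, 0.05) = 0.85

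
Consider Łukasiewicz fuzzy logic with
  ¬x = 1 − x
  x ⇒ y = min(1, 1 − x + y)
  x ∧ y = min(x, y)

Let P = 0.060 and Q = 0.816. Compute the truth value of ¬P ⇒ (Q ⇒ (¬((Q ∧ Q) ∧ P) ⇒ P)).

0.364

¬P = 1 − 0.060 = 0.940
Q ∧ Q = min(0.816, 0.816) = 0.816
(Q ∧ Q) ∧ P = min(0.816, 0.060) = 0.060
¬((Q ∧ Q) ∧ P) = 1 − 0.060 = 0.940
¬((Q ∧ Q) ∧ P) ⇒ P = min(1, 1 − 0.940 + 0.060) = min(1, 0.120) = 0.120
Q ⇒ (¬((Q ∧ Q) ∧ P) ⇒ P) = min(1, 1 − 0.816 + 0.120) = min(1, 0.304) = 0.304
¬P ⇒ (Q ⇒ (¬((Q ∧ Q) ∧ P) ⇒ P)) = min(1, 1 − 0.940 + 0.304) = min(1, 0.364) = 0.364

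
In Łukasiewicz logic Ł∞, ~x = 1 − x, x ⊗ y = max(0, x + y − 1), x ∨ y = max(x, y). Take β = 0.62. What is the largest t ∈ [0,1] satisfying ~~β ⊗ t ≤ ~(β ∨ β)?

0.76

~β = 1 − 0.62 = 0.38
~~β = 1 − 0.38 = 0.62
So the left factor is ~~β = 0.62.
β ∨ β = max(0.62, 0.62) = 0.62
~(β ∨ β) = 1 − 0.62 = 0.38
So the right-hand bound is ~(β ∨ β) = 0.38.
The residuum of the Łukasiewicz t-norm gives the supremum: min(1, 1 − 0.62 + 0.38).
1 − 0.62 + 0.38 = 0.76, so t = min(1, 0.76) = 0.76.
Check: 0.62 ⊗ 0.76 = max(0, 0.38) = 0.38 ≤ 0.38.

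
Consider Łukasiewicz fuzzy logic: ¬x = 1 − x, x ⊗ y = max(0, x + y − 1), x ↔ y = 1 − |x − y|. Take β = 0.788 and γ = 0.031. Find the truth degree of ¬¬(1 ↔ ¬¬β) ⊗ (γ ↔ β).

0.031

¬β = 1 − 0.788 = 0.212
¬¬β = 1 − 0.212 = 0.788
1 ↔ ¬¬β = 1 − |1.000 − 0.788| = 1 − 0.212 = 0.788
¬(1 ↔ ¬¬β) = 1 − 0.788 = 0.212
¬¬(1 ↔ ¬¬β) = 1 − 0.212 = 0.788
γ ↔ β = 1 − |0.031 − 0.788| = 1 − 0.757 = 0.243
¬¬(1 ↔ ¬¬β) ⊗ (γ ↔ β) = max(0, 0.788 + 0.243 − 1) = max(0, 0.031) = 0.031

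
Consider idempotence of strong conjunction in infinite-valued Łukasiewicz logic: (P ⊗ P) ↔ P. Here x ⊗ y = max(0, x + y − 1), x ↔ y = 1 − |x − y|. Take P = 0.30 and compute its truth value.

0.70

P ⊗ P = max(0, 0.30 + 0.30 − 1) = max(0, -0.40) = 0.00
(P ⊗ P) ↔ P = 1 − |0.00 − 0.30| = 1 − 0.30 = 0.70
(The value 0.70 < 1 shows this instance is not satisfied; fails in Ł∞ since a ⊗ a = max(0, 2a−1) ≠ a in general.)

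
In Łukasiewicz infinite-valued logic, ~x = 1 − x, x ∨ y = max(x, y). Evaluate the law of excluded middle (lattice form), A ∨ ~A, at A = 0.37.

0.63

~A = 1 − 0.37 = 0.63
A ∨ ~A = max(0.37, 0.63) = 0.63
(The value 0.63 < 1 shows this instance is not satisfied; not a Ł∞-tautology — its value is max(a, 1−a).)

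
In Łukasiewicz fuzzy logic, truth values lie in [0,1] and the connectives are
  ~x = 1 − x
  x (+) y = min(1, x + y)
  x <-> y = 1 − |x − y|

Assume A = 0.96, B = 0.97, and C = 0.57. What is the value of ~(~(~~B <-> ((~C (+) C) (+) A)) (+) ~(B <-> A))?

0.96

~B = 1 − 0.97 = 0.03
~~B = 1 − 0.03 = 0.97
~C = 1 − 0.57 = 0.43
~C (+) C = min(1, 0.43 + 0.57) = min(1, 1.00) = 1.00
(~C (+) C) (+) A = min(1, 1.00 + 0.96) = min(1, 1.96) = 1.00
~~B <-> ((~C (+) C) (+) A) = 1 − |0.97 − 1.00| = 1 − 0.03 = 0.97
~(~~B <-> ((~C (+) C) (+) A)) = 1 − 0.97 = 0.03
B <-> A = 1 − |0.97 − 0.96| = 1 − 0.01 = 0.99
~(B <-> A) = 1 − 0.99 = 0.01
~(~~B <-> ((~C (+) C) (+) A)) (+) ~(B <-> A) = min(1, 0.03 + 0.01) = min(1, 0.04) = 0.04
~(~(~~B <-> ((~C (+) C) (+) A)) (+) ~(B <-> A)) = 1 − 0.04 = 0.96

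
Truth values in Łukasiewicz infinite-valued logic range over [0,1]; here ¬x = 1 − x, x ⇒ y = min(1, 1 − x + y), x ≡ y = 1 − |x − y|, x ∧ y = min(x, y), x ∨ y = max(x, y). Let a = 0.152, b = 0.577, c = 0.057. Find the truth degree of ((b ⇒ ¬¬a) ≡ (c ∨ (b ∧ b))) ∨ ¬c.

0.998

¬a = 1 − 0.152 = 0.848
¬¬a = 1 − 0.848 = 0.152
b ⇒ ¬¬a = min(1, 1 − 0.577 + 0.152) = min(1, 0.575) = 0.575
b ∧ b = min(0.577, 0.577) = 0.577
c ∨ (b ∧ b) = max(0.057, 0.577) = 0.577
(b ⇒ ¬¬a) ≡ (c ∨ (b ∧ b)) = 1 − |0.575 − 0.577| = 1 − 0.002 = 0.998
¬c = 1 − 0.057 = 0.943
((b ⇒ ¬¬a) ≡ (c ∨ (b ∧ b))) ∨ ¬c = max(0.998, 0.943) = 0.998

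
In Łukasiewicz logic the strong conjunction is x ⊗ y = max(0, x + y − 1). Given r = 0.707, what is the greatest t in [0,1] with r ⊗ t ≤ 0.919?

The residuum of the Łukasiewicz t-norm gives the supremum: min(1, 1 − 0.707 + 0.919).
1 − 0.707 + 0.919 = 1.212, so t = min(1, 1.212) = 1.000.
Check: 0.707 ⊗ 1.000 = max(0, 0.707) = 0.707 ≤ 0.919.

1.000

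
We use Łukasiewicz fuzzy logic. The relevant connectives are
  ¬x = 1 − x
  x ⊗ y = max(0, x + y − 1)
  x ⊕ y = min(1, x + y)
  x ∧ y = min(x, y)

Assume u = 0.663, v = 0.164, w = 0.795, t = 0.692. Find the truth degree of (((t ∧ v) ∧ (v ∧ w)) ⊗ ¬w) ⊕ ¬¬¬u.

t ∧ v = min(0.692, 0.164) = 0.164
v ∧ w = min(0.164, 0.795) = 0.164
(t ∧ v) ∧ (v ∧ w) = min(0.164, 0.164) = 0.164
¬w = 1 − 0.795 = 0.205
((t ∧ v) ∧ (v ∧ w)) ⊗ ¬w = max(0, 0.164 + 0.205 − 1) = max(0, -0.631) = 0.000
¬u = 1 − 0.663 = 0.337
¬¬u = 1 − 0.337 = 0.663
¬¬¬u = 1 − 0.663 = 0.337
(((t ∧ v) ∧ (v ∧ w)) ⊗ ¬w) ⊕ ¬¬¬u = min(1, 0.000 + 0.337) = min(1, 0.337) = 0.337

0.337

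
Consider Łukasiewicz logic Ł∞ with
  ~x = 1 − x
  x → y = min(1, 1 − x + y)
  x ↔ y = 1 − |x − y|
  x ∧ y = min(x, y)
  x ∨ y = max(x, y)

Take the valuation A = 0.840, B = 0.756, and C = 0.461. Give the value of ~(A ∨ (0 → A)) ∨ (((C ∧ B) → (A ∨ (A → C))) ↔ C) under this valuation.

0.461

0 → A = min(1, 1 − 0.000 + 0.840) = min(1, 1.840) = 1.000
A ∨ (0 → A) = max(0.840, 1.000) = 1.000
~(A ∨ (0 → A)) = 1 − 1.000 = 0.000
C ∧ B = min(0.461, 0.756) = 0.461
A → C = min(1, 1 − 0.840 + 0.461) = min(1, 0.621) = 0.621
A ∨ (A → C) = max(0.840, 0.621) = 0.840
(C ∧ B) → (A ∨ (A → C)) = min(1, 1 − 0.461 + 0.840) = min(1, 1.379) = 1.000
((C ∧ B) → (A ∨ (A → C))) ↔ C = 1 − |1.000 − 0.461| = 1 − 0.539 = 0.461
~(A ∨ (0 → A)) ∨ (((C ∧ B) → (A ∨ (A → C))) ↔ C) = max(0.000, 0.461) = 0.461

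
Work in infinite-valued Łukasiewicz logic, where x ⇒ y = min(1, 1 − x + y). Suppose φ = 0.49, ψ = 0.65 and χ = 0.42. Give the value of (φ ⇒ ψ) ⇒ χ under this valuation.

φ ⇒ ψ = min(1, 1 − 0.49 + 0.65) = min(1, 1.16) = 1.00
(φ ⇒ ψ) ⇒ χ = min(1, 1 − 1.00 + 0.42) = min(1, 0.42) = 0.42

0.42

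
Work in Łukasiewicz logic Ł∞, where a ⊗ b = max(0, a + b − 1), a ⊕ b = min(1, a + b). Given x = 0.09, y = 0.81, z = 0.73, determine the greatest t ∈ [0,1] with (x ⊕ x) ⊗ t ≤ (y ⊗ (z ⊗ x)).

x ⊕ x = min(1, 0.09 + 0.09) = min(1, 0.18) = 0.18
So the left factor is x ⊕ x = 0.18.
z ⊗ x = max(0, 0.73 + 0.09 − 1) = max(0, -0.18) = 0.00
y ⊗ (z ⊗ x) = max(0, 0.81 + 0.00 − 1) = max(0, -0.19) = 0.00
So the right-hand bound is y ⊗ (z ⊗ x) = 0.00.
The residuum of the Łukasiewicz t-norm gives the supremum: min(1, 1 − 0.18 + 0.00).
1 − 0.18 + 0.00 = 0.82, so t = min(1, 0.82) = 0.82.
Check: 0.18 ⊗ 0.82 = max(0, 0.00) = 0.00 ≤ 0.00.

0.82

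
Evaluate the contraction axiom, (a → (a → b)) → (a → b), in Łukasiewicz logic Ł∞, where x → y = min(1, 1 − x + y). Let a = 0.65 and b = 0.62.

a → b = min(1, 1 − 0.65 + 0.62) = min(1, 0.97) = 0.97
a → (a → b) = min(1, 1 − 0.65 + 0.97) = min(1, 1.32) = 1.00
(a → (a → b)) → (a → b) = min(1, 1 − 1.00 + 0.97) = min(1, 0.97) = 0.97
(The value 0.97 < 1 shows this instance is not satisfied; fails in Ł∞ (the t-norm is not idempotent).)

0.97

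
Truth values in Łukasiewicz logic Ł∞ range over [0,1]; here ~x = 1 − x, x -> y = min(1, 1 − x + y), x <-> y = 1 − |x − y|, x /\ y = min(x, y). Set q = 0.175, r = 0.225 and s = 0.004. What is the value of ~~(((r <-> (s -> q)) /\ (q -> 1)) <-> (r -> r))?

s -> q = min(1, 1 − 0.004 + 0.175) = min(1, 1.171) = 1.000
r <-> (s -> q) = 1 − |0.225 − 1.000| = 1 − 0.775 = 0.225
q -> 1 = min(1, 1 − 0.175 + 1.000) = min(1, 1.825) = 1.000
(r <-> (s -> q)) /\ (q -> 1) = min(0.225, 1.000) = 0.225
r -> r = min(1, 1 − 0.225 + 0.225) = min(1, 1.000) = 1.000
((r <-> (s -> q)) /\ (q -> 1)) <-> (r -> r) = 1 − |0.225 − 1.000| = 1 − 0.775 = 0.225
~(((r <-> (s -> q)) /\ (q -> 1)) <-> (r -> r)) = 1 − 0.225 = 0.775
~~(((r <-> (s -> q)) /\ (q -> 1)) <-> (r -> r)) = 1 − 0.775 = 0.225

0.225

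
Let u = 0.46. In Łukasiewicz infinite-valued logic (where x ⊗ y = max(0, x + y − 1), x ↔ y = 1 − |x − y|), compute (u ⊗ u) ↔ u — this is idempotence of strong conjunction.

u ⊗ u = max(0, 0.46 + 0.46 − 1) = max(0, -0.08) = 0.00
(u ⊗ u) ↔ u = 1 − |0.00 − 0.46| = 1 − 0.46 = 0.54
(The value 0.54 < 1 shows this instance is not satisfied; fails in Ł∞ since a ⊗ a = max(0, 2a−1) ≠ a in general.)

0.54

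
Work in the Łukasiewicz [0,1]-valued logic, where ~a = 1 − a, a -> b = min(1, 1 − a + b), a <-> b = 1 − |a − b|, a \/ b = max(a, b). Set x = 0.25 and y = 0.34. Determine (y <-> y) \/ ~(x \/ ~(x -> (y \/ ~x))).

y <-> y = 1 − |0.34 − 0.34| = 1 − 0.00 = 1.00
~x = 1 − 0.25 = 0.75
y \/ ~x = max(0.34, 0.75) = 0.75
x -> (y \/ ~x) = min(1, 1 − 0.25 + 0.75) = min(1, 1.50) = 1.00
~(x -> (y \/ ~x)) = 1 − 1.00 = 0.00
x \/ ~(x -> (y \/ ~x)) = max(0.25, 0.00) = 0.25
~(x \/ ~(x -> (y \/ ~x))) = 1 − 0.25 = 0.75
(y <-> y) \/ ~(x \/ ~(x -> (y \/ ~x))) = max(1.00, 0.75) = 1.00

1.00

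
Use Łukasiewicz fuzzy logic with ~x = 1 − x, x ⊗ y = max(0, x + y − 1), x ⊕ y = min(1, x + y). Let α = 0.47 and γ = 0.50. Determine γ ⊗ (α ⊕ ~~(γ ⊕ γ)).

γ ⊕ γ = min(1, 0.50 + 0.50) = min(1, 1.00) = 1.00
~(γ ⊕ γ) = 1 − 1.00 = 0.00
~~(γ ⊕ γ) = 1 − 0.00 = 1.00
α ⊕ ~~(γ ⊕ γ) = min(1, 0.47 + 1.00) = min(1, 1.47) = 1.00
γ ⊗ (α ⊕ ~~(γ ⊕ γ)) = max(0, 0.50 + 1.00 − 1) = max(0, 0.50) = 0.50

0.50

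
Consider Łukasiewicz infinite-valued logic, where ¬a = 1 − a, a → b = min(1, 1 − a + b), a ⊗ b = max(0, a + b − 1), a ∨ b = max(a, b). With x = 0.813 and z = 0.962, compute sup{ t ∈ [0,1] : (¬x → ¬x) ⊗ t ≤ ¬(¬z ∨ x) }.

0.187

¬x = 1 − 0.813 = 0.187
¬x → ¬x = min(1, 1 − 0.187 + 0.187) = min(1, 1.000) = 1.000
So the left factor is ¬x → ¬x = 1.000.
¬z = 1 − 0.962 = 0.038
¬z ∨ x = max(0.038, 0.813) = 0.813
¬(¬z ∨ x) = 1 − 0.813 = 0.187
So the right-hand bound is ¬(¬z ∨ x) = 0.187.
The residuum of the Łukasiewicz t-norm gives the supremum: min(1, 1 − 1.000 + 0.187).
1 − 1.000 + 0.187 = 0.187, so t = min(1, 0.187) = 0.187.
Check: 1.000 ⊗ 0.187 = max(0, 0.187) = 0.187 ≤ 0.187.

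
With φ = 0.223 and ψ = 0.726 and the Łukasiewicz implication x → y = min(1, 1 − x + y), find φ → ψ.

φ → ψ = min(1, 1 − 0.223 + 0.726) = min(1, 1.503) = 1.000
For comparison, the Gödel implication (1 if x ≤ y else y) would give 1.000.

1.000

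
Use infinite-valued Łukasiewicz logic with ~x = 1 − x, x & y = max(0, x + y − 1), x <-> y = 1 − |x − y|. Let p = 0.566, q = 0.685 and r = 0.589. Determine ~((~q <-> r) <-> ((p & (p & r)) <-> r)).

0.315

~q = 1 − 0.685 = 0.315
~q <-> r = 1 − |0.315 − 0.589| = 1 − 0.274 = 0.726
p & r = max(0, 0.566 + 0.589 − 1) = max(0, 0.155) = 0.155
p & (p & r) = max(0, 0.566 + 0.155 − 1) = max(0, -0.279) = 0.000
(p & (p & r)) <-> r = 1 − |0.000 − 0.589| = 1 − 0.589 = 0.411
(~q <-> r) <-> ((p & (p & r)) <-> r) = 1 − |0.726 − 0.411| = 1 − 0.315 = 0.685
~((~q <-> r) <-> ((p & (p & r)) <-> r)) = 1 − 0.685 = 0.315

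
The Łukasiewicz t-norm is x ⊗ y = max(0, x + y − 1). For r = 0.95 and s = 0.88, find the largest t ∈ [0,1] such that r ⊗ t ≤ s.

The residuum of the Łukasiewicz t-norm gives the supremum: min(1, 1 − 0.95 + 0.88).
1 − 0.95 + 0.88 = 0.93, so t = min(1, 0.93) = 0.93.
Check: 0.95 ⊗ 0.93 = max(0, 0.88) = 0.88 ≤ 0.88.

0.93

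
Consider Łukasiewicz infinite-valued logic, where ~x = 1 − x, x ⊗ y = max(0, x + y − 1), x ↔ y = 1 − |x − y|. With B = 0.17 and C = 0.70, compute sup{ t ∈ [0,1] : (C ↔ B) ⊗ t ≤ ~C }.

C ↔ B = 1 − |0.70 − 0.17| = 1 − 0.53 = 0.47
So the left factor is C ↔ B = 0.47.
~C = 1 − 0.70 = 0.30
So the right-hand bound is ~C = 0.30.
The residuum of the Łukasiewicz t-norm gives the supremum: min(1, 1 − 0.47 + 0.30).
1 − 0.47 + 0.30 = 0.83, so t = min(1, 0.83) = 0.83.
Check: 0.47 ⊗ 0.83 = max(0, 0.30) = 0.30 ≤ 0.30.

0.83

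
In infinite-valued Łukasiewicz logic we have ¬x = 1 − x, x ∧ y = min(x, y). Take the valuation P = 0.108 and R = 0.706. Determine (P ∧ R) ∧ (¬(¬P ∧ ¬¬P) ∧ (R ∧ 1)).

0.108

P ∧ R = min(0.108, 0.706) = 0.108
¬P = 1 − 0.108 = 0.892
¬¬P = 1 − 0.892 = 0.108
¬P ∧ ¬¬P = min(0.892, 0.108) = 0.108
¬(¬P ∧ ¬¬P) = 1 − 0.108 = 0.892
R ∧ 1 = min(0.706, 1.000) = 0.706
¬(¬P ∧ ¬¬P) ∧ (R ∧ 1) = min(0.892, 0.706) = 0.706
(P ∧ R) ∧ (¬(¬P ∧ ¬¬P) ∧ (R ∧ 1)) = min(0.108, 0.706) = 0.108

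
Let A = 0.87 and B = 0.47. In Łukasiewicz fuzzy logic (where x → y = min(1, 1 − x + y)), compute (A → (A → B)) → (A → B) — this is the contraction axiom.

0.87

A → B = min(1, 1 − 0.87 + 0.47) = min(1, 0.60) = 0.60
A → (A → B) = min(1, 1 − 0.87 + 0.60) = min(1, 0.73) = 0.73
(A → (A → B)) → (A → B) = min(1, 1 − 0.73 + 0.60) = min(1, 0.87) = 0.87
(The value 0.87 < 1 shows this instance is not satisfied; fails in Ł∞ (the t-norm is not idempotent).)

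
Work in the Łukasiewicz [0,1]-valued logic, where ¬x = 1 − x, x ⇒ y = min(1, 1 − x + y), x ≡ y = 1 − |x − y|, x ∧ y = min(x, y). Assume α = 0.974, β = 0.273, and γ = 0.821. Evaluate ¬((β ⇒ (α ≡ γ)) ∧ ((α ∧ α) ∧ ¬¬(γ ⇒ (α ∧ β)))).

0.548

α ≡ γ = 1 − |0.974 − 0.821| = 1 − 0.153 = 0.847
β ⇒ (α ≡ γ) = min(1, 1 − 0.273 + 0.847) = min(1, 1.574) = 1.000
α ∧ α = min(0.974, 0.974) = 0.974
α ∧ β = min(0.974, 0.273) = 0.273
γ ⇒ (α ∧ β) = min(1, 1 − 0.821 + 0.273) = min(1, 0.452) = 0.452
¬(γ ⇒ (α ∧ β)) = 1 − 0.452 = 0.548
¬¬(γ ⇒ (α ∧ β)) = 1 − 0.548 = 0.452
(α ∧ α) ∧ ¬¬(γ ⇒ (α ∧ β)) = min(0.974, 0.452) = 0.452
(β ⇒ (α ≡ γ)) ∧ ((α ∧ α) ∧ ¬¬(γ ⇒ (α ∧ β))) = min(1.000, 0.452) = 0.452
¬((β ⇒ (α ≡ γ)) ∧ ((α ∧ α) ∧ ¬¬(γ ⇒ (α ∧ β)))) = 1 − 0.452 = 0.548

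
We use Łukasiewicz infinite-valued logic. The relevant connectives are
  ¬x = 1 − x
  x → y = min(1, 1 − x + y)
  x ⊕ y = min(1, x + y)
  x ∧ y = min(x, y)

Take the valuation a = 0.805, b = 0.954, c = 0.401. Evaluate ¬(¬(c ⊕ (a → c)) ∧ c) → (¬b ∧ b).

a → c = min(1, 1 − 0.805 + 0.401) = min(1, 0.596) = 0.596
c ⊕ (a → c) = min(1, 0.401 + 0.596) = min(1, 0.997) = 0.997
¬(c ⊕ (a → c)) = 1 − 0.997 = 0.003
¬(c ⊕ (a → c)) ∧ c = min(0.003, 0.401) = 0.003
¬(¬(c ⊕ (a → c)) ∧ c) = 1 − 0.003 = 0.997
¬b = 1 − 0.954 = 0.046
¬b ∧ b = min(0.046, 0.954) = 0.046
¬(¬(c ⊕ (a → c)) ∧ c) → (¬b ∧ b) = min(1, 1 − 0.997 + 0.046) = min(1, 0.049) = 0.049

0.049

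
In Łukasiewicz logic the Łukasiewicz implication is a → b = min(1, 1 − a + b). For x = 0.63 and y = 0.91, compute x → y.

x → y = min(1, 1 − 0.63 + 0.91) = min(1, 1.28) = 1.00
For comparison, the Gödel implication (1 if a ≤ b else b) would give 1.00.

1.00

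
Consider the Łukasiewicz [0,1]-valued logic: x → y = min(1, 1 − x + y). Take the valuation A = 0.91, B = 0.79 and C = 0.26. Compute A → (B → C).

B → C = min(1, 1 − 0.79 + 0.26) = min(1, 0.47) = 0.47
A → (B → C) = min(1, 1 − 0.91 + 0.47) = min(1, 0.56) = 0.56

0.56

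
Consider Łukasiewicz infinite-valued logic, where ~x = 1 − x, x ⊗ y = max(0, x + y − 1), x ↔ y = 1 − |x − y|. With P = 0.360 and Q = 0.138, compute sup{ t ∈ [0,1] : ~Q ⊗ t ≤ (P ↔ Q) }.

~Q = 1 − 0.138 = 0.862
So the left factor is ~Q = 0.862.
P ↔ Q = 1 − |0.360 − 0.138| = 1 − 0.222 = 0.778
So the right-hand bound is P ↔ Q = 0.778.
The residuum of the Łukasiewicz t-norm gives the supremum: min(1, 1 − 0.862 + 0.778).
1 − 0.862 + 0.778 = 0.916, so t = min(1, 0.916) = 0.916.
Check: 0.862 ⊗ 0.916 = max(0, 0.778) = 0.778 ≤ 0.778.

0.916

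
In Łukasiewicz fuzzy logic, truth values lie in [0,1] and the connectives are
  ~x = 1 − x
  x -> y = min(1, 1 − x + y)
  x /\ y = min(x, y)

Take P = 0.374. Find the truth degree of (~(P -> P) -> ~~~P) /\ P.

P -> P = min(1, 1 − 0.374 + 0.374) = min(1, 1.000) = 1.000
~(P -> P) = 1 − 1.000 = 0.000
~P = 1 − 0.374 = 0.626
~~P = 1 − 0.626 = 0.374
~~~P = 1 − 0.374 = 0.626
~(P -> P) -> ~~~P = min(1, 1 − 0.000 + 0.626) = min(1, 1.626) = 1.000
(~(P -> P) -> ~~~P) /\ P = min(1.000, 0.374) = 0.374

0.374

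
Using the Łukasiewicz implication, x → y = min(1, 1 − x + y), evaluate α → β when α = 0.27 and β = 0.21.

0.94

α → β = min(1, 1 − 0.27 + 0.21) = min(1, 0.94) = 0.94
For comparison, the Gödel implication (1 if x ≤ y else y) would give 0.21.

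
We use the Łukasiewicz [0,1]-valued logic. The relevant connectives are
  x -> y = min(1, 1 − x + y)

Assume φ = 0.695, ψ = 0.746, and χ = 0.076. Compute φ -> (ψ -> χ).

0.635

ψ -> χ = min(1, 1 − 0.746 + 0.076) = min(1, 0.330) = 0.330
φ -> (ψ -> χ) = min(1, 1 − 0.695 + 0.330) = min(1, 0.635) = 0.635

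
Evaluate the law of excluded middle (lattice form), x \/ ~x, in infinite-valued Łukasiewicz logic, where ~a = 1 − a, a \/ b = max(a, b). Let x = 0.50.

0.50

~x = 1 − 0.50 = 0.50
x \/ ~x = max(0.50, 0.50) = 0.50
(The value 0.50 < 1 shows this instance is not satisfied; not a Ł∞-tautology — its value is max(a, 1−a).)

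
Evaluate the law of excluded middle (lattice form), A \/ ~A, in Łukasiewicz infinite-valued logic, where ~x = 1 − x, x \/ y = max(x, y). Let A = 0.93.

~A = 1 − 0.93 = 0.07
A \/ ~A = max(0.93, 0.07) = 0.93
(The value 0.93 < 1 shows this instance is not satisfied; not a Ł∞-tautology — its value is max(a, 1−a).)

0.93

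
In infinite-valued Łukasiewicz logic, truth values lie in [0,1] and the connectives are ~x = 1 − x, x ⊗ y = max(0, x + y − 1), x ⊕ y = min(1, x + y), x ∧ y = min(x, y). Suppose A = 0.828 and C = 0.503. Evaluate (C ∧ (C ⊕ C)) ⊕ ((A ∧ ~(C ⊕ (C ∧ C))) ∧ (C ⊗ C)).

C ⊕ C = min(1, 0.503 + 0.503) = min(1, 1.006) = 1.000
C ∧ (C ⊕ C) = min(0.503, 1.000) = 0.503
C ∧ C = min(0.503, 0.503) = 0.503
C ⊕ (C ∧ C) = min(1, 0.503 + 0.503) = min(1, 1.006) = 1.000
~(C ⊕ (C ∧ C)) = 1 − 1.000 = 0.000
A ∧ ~(C ⊕ (C ∧ C)) = min(0.828, 0.000) = 0.000
C ⊗ C = max(0, 0.503 + 0.503 − 1) = max(0, 0.006) = 0.006
(A ∧ ~(C ⊕ (C ∧ C))) ∧ (C ⊗ C) = min(0.000, 0.006) = 0.000
(C ∧ (C ⊕ C)) ⊕ ((A ∧ ~(C ⊕ (C ∧ C))) ∧ (C ⊗ C)) = min(1, 0.503 + 0.000) = min(1, 0.503) = 0.503

0.503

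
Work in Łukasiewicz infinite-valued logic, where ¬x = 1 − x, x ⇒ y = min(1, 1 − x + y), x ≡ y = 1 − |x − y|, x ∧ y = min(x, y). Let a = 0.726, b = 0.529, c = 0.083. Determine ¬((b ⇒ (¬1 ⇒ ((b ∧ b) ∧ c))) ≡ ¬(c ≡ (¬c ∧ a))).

0.357

¬1 = 1 − 1.000 = 0.000
b ∧ b = min(0.529, 0.529) = 0.529
(b ∧ b) ∧ c = min(0.529, 0.083) = 0.083
¬1 ⇒ ((b ∧ b) ∧ c) = min(1, 1 − 0.000 + 0.083) = min(1, 1.083) = 1.000
b ⇒ (¬1 ⇒ ((b ∧ b) ∧ c)) = min(1, 1 − 0.529 + 1.000) = min(1, 1.471) = 1.000
¬c = 1 − 0.083 = 0.917
¬c ∧ a = min(0.917, 0.726) = 0.726
c ≡ (¬c ∧ a) = 1 − |0.083 − 0.726| = 1 − 0.643 = 0.357
¬(c ≡ (¬c ∧ a)) = 1 − 0.357 = 0.643
(b ⇒ (¬1 ⇒ ((b ∧ b) ∧ c))) ≡ ¬(c ≡ (¬c ∧ a)) = 1 − |1.000 − 0.643| = 1 − 0.357 = 0.643
¬((b ⇒ (¬1 ⇒ ((b ∧ b) ∧ c))) ≡ ¬(c ≡ (¬c ∧ a))) = 1 − 0.643 = 0.357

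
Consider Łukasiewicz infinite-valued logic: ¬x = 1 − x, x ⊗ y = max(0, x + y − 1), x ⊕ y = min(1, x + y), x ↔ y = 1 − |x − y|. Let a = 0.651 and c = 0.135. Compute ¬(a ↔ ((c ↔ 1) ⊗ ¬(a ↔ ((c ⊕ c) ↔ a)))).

c ↔ 1 = 1 − |0.135 − 1.000| = 1 − 0.865 = 0.135
c ⊕ c = min(1, 0.135 + 0.135) = min(1, 0.270) = 0.270
(c ⊕ c) ↔ a = 1 − |0.270 − 0.651| = 1 − 0.381 = 0.619
a ↔ ((c ⊕ c) ↔ a) = 1 − |0.651 − 0.619| = 1 − 0.032 = 0.968
¬(a ↔ ((c ⊕ c) ↔ a)) = 1 − 0.968 = 0.032
(c ↔ 1) ⊗ ¬(a ↔ ((c ⊕ c) ↔ a)) = max(0, 0.135 + 0.032 − 1) = max(0, -0.833) = 0.000
a ↔ ((c ↔ 1) ⊗ ¬(a ↔ ((c ⊕ c) ↔ a))) = 1 − |0.651 − 0.000| = 1 − 0.651 = 0.349
¬(a ↔ ((c ↔ 1) ⊗ ¬(a ↔ ((c ⊕ c) ↔ a)))) = 1 − 0.349 = 0.651

0.651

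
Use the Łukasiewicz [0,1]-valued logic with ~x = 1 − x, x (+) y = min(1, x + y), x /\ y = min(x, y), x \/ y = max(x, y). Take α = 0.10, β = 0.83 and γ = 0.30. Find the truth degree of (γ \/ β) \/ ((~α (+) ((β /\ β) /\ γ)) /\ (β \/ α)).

γ \/ β = max(0.30, 0.83) = 0.83
~α = 1 − 0.10 = 0.90
β /\ β = min(0.83, 0.83) = 0.83
(β /\ β) /\ γ = min(0.83, 0.30) = 0.30
~α (+) ((β /\ β) /\ γ) = min(1, 0.90 + 0.30) = min(1, 1.20) = 1.00
β \/ α = max(0.83, 0.10) = 0.83
(~α (+) ((β /\ β) /\ γ)) /\ (β \/ α) = min(1.00, 0.83) = 0.83
(γ \/ β) \/ ((~α (+) ((β /\ β) /\ γ)) /\ (β \/ α)) = max(0.83, 0.83) = 0.83

0.83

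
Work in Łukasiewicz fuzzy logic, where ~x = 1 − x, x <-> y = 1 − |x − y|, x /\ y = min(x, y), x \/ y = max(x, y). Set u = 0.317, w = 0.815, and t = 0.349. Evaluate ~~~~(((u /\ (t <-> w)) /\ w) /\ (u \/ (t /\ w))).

t <-> w = 1 − |0.349 − 0.815| = 1 − 0.466 = 0.534
u /\ (t <-> w) = min(0.317, 0.534) = 0.317
(u /\ (t <-> w)) /\ w = min(0.317, 0.815) = 0.317
t /\ w = min(0.349, 0.815) = 0.349
u \/ (t /\ w) = max(0.317, 0.349) = 0.349
((u /\ (t <-> w)) /\ w) /\ (u \/ (t /\ w)) = min(0.317, 0.349) = 0.317
~(((u /\ (t <-> w)) /\ w) /\ (u \/ (t /\ w))) = 1 − 0.317 = 0.683
~~(((u /\ (t <-> w)) /\ w) /\ (u \/ (t /\ w))) = 1 − 0.683 = 0.317
~~~(((u /\ (t <-> w)) /\ w) /\ (u \/ (t /\ w))) = 1 − 0.317 = 0.683
~~~~(((u /\ (t <-> w)) /\ w) /\ (u \/ (t /\ w))) = 1 − 0.683 = 0.317

0.317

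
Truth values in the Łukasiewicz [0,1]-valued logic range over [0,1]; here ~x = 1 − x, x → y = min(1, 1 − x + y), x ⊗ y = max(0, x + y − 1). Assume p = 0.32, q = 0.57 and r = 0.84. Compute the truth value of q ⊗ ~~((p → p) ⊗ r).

0.41

p → p = min(1, 1 − 0.32 + 0.32) = min(1, 1.00) = 1.00
(p → p) ⊗ r = max(0, 1.00 + 0.84 − 1) = max(0, 0.84) = 0.84
~((p → p) ⊗ r) = 1 − 0.84 = 0.16
~~((p → p) ⊗ r) = 1 − 0.16 = 0.84
q ⊗ ~~((p → p) ⊗ r) = max(0, 0.57 + 0.84 − 1) = max(0, 0.41) = 0.41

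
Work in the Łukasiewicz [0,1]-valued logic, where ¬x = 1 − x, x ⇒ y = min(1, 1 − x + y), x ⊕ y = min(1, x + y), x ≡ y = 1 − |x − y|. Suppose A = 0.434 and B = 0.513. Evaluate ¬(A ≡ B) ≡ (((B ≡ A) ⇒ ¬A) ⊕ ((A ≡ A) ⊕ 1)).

0.079

A ≡ B = 1 − |0.434 − 0.513| = 1 − 0.079 = 0.921
¬(A ≡ B) = 1 − 0.921 = 0.079
B ≡ A = 1 − |0.513 − 0.434| = 1 − 0.079 = 0.921
¬A = 1 − 0.434 = 0.566
(B ≡ A) ⇒ ¬A = min(1, 1 − 0.921 + 0.566) = min(1, 0.645) = 0.645
A ≡ A = 1 − |0.434 − 0.434| = 1 − 0.000 = 1.000
(A ≡ A) ⊕ 1 = min(1, 1.000 + 1.000) = min(1, 2.000) = 1.000
((B ≡ A) ⇒ ¬A) ⊕ ((A ≡ A) ⊕ 1) = min(1, 0.645 + 1.000) = min(1, 1.645) = 1.000
¬(A ≡ B) ≡ (((B ≡ A) ⇒ ¬A) ⊕ ((A ≡ A) ⊕ 1)) = 1 − |0.079 − 1.000| = 1 − 0.921 = 0.079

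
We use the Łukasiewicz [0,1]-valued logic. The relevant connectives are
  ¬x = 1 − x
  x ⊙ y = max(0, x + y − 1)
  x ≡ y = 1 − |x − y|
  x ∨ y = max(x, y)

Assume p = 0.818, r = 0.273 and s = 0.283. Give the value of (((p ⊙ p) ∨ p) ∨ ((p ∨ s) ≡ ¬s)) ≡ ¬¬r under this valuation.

0.374

p ⊙ p = max(0, 0.818 + 0.818 − 1) = max(0, 0.636) = 0.636
(p ⊙ p) ∨ p = max(0.636, 0.818) = 0.818
p ∨ s = max(0.818, 0.283) = 0.818
¬s = 1 − 0.283 = 0.717
(p ∨ s) ≡ ¬s = 1 − |0.818 − 0.717| = 1 − 0.101 = 0.899
((p ⊙ p) ∨ p) ∨ ((p ∨ s) ≡ ¬s) = max(0.818, 0.899) = 0.899
¬r = 1 − 0.273 = 0.727
¬¬r = 1 − 0.727 = 0.273
(((p ⊙ p) ∨ p) ∨ ((p ∨ s) ≡ ¬s)) ≡ ¬¬r = 1 − |0.899 − 0.273| = 1 − 0.626 = 0.374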